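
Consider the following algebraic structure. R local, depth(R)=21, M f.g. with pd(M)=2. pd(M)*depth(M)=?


pd+depth=21
depth=21-2=19
pd*depth=2*19=38


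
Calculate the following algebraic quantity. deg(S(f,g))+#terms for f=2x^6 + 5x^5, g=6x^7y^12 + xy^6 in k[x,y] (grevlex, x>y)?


LT(f)=2x^6, LT(g)=6x^7y^12
lcm(LM)=x^7y^12
S(f,g) (scaled by 12 to clear denominators) = 6xy^12*f - 2*g = 30x^6y^12 - 2xy^6
2 terms, deg 18.
18+2=20


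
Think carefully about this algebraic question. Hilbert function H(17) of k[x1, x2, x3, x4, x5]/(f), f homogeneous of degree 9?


C(21,4)-C(12,4)=5985-495=5490


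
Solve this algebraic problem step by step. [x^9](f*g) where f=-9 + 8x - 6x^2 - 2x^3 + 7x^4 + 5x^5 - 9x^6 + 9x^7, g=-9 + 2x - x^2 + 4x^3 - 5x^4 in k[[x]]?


[x^9] = sum a_i*b_j, i+j=9
  5*-5=-25
  -9*4=-36
  9*-1=-9
Sum=-70


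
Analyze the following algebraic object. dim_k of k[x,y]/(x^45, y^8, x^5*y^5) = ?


k[x,y]/I, I = (x^45, y^8, x^5*y^5)
Rect: 45x8=360. Corner: (45-5)x(8-5)=120.
dim = 360-120 = 240


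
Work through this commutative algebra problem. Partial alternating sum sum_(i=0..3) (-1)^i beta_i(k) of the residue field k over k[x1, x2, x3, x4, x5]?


Koszul resolution: beta_i(k)=C(n,i), n=5
sum_(i=0..p) (-1)^i C(n,i) = (-1)^p C(n-1,p)
(-1)^3*C(4,3) = (-1)^3*4 = -4


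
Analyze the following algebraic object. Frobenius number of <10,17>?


gcd(10,17)=1 => F=ab-a-b=10*17-10-17=170-27=143


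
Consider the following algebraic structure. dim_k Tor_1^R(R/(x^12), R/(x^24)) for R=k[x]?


Tor_1(R/I,R/J)=(I cap J)/IJ=(x^24)/(x^36)
dim=36-24=min(12,24)=12


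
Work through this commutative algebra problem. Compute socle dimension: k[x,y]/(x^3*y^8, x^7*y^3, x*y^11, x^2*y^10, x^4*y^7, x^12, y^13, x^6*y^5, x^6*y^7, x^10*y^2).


Socle = ann(m) = span of standard monomials u with x*u, y*u in I (staircase corners).
Redundant generators: x^6*y^7
Minimal generators: x^12, x^10*y^2, x^7*y^3, x^6*y^5, x^4*y^7, x^3*y^8, x^2*y^10, x*y^11, y^13
Corners: y^12, xy^10, x^2y^9, x^3y^7, x^5y^6, x^6y^4, x^9y^2, x^11y
Socle dim=8


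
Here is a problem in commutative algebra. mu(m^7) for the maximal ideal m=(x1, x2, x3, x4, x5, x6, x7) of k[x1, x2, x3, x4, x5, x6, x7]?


Graded Nakayama: mu(m^d) = dim_k (m^d/m^(d+1)) = #degree-7 monomials in 7 vars
C(n+d-1,d)=C(13,7)=1716


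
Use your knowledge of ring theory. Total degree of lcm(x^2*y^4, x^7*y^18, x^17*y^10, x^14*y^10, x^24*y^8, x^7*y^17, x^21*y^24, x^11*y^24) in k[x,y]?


lcm = componentwise max:
x: max(2,7,17,14,24,7,21,11)=24
y: max(4,18,10,10,8,17,24,24)=24
Total=24+24=48


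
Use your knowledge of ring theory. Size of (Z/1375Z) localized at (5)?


5-primary part: 1375=5^3*11
Size=5^3=125


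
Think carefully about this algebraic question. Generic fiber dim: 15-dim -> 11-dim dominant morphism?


dim(fiber)=dim(X)-dim(Y)=15-11=4


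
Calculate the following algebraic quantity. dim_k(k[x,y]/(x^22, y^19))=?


Basis: x^i*y^j, i<22, j<19
22*19=418


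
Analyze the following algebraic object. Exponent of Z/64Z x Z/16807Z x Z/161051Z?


Exponent = lcm of the cyclic orders; pairwise coprime => product.
2^6*7^5*11^5=64*16807*161051=173234186048


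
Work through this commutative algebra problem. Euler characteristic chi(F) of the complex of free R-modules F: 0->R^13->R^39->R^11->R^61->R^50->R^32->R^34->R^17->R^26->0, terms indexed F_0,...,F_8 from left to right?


chi = sum (-1)^i * rank:
(-1)^0*13=13
(-1)^1*39=-39
(-1)^2*11=11
(-1)^3*61=-61
(-1)^4*50=50
(-1)^5*32=-32
(-1)^6*34=34
(-1)^7*17=-17
(-1)^8*26=26
chi=-15


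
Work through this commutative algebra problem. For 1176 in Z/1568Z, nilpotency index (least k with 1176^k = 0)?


1176^k mod 1568:
k=1: 1176
k=2: 0
First zero at k = 2


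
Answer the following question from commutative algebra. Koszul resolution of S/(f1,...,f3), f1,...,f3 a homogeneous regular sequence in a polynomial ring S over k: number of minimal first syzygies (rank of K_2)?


Regular sequence => Koszul complex is the minimal free resolution.
Syz_1 minimally generated by Koszul relations f_i*e_j - f_j*e_i (i<j): mu(Syz_1) = beta_2 = C(m,2) = m(m-1)/2
m=3
3*2/2 = 3


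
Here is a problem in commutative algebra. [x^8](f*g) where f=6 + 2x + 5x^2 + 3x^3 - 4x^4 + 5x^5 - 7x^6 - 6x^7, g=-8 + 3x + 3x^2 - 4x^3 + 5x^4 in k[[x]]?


[x^8] = sum a_i*b_j, i+j=8
  -4*5=-20
  5*-4=-20
  -7*3=-21
  -6*3=-18
Sum=-79


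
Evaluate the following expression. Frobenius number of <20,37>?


gcd(20,37)=1 => F=ab-a-b=20*37-20-37=740-57=683


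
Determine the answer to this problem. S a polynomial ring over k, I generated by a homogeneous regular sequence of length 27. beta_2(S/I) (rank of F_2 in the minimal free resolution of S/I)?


Regular sequence => Koszul complex is the minimal free resolution.
Syz_1 minimally generated by Koszul relations f_i*e_j - f_j*e_i (i<j): mu(Syz_1) = beta_2 = C(m,2) = m(m-1)/2
m=27
27*26/2 = 351


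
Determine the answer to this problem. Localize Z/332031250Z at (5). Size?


5-primary part: 332031250=5^10*34
Size=5^10=9765625


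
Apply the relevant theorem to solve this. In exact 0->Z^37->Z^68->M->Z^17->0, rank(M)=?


Alt sum=0:
(-1)^0*37 + (-1)^1*68 + (-1)^2*? + (-1)^3*17=0
rank(M)=48


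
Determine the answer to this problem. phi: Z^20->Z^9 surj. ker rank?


rank(ker) = 20-9 = 11


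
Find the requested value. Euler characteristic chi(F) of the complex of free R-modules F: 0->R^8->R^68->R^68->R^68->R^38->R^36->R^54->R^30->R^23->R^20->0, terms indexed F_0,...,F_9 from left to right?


chi = sum (-1)^i * rank:
(-1)^0*8=8
(-1)^1*68=-68
(-1)^2*68=68
(-1)^3*68=-68
(-1)^4*38=38
(-1)^5*36=-36
(-1)^6*54=54
(-1)^7*30=-30
(-1)^8*23=23
(-1)^9*20=-20
chi=-31


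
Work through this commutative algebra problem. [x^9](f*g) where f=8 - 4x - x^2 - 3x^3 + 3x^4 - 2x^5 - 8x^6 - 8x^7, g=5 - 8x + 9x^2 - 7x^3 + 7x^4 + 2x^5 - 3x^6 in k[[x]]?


[x^9] = sum a_i*b_j, i+j=9
  -3*-3=9
  3*2=6
  -2*7=-14
  -8*-7=56
  -8*9=-72
Sum=-15


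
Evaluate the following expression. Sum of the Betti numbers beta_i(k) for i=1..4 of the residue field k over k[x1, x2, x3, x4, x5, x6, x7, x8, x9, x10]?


Koszul resolution: beta_i(k)=C(n,i), n=10
C(10,1)=10, C(10,2)=45, C(10,3)=120, C(10,4)=210
Sum=385


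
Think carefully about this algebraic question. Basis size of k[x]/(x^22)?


Basis: 1,x,...,x^21
dim=22


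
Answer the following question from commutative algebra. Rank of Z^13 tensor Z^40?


rank(M(x)N) = rank(M)*rank(N)
13*40 = 520


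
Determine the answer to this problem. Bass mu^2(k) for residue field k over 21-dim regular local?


C(n,i)=C(21,2)=210


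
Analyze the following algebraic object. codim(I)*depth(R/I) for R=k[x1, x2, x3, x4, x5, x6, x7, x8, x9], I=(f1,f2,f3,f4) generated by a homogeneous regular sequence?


codim=4, depth=dim(R/I)=9-4=5
Product=4*5=20


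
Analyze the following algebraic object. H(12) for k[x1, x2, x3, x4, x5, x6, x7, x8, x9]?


C(d+n-1,n-1)=C(20,8)=125970


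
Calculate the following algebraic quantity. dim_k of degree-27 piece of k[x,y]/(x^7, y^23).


k[x,y], I = (x^7, y^23), d = 27
Need i < 7 and d-i < 23.
Range: 5 <= i <= 6.
H(27) = 2


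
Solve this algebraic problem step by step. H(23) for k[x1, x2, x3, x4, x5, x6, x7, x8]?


C(d+n-1,n-1)=C(30,7)=2035800


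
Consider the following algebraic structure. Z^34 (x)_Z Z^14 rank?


rank(M(x)N) = rank(M)*rank(N)
34*14 = 476


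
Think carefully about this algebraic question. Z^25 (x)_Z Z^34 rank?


rank(M(x)N) = rank(M)*rank(N)
25*34 = 850


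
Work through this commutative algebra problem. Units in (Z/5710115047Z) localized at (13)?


Local ring = Z/815730721Z.
phi(815730721) = 13^7*(13-1) = 752982204


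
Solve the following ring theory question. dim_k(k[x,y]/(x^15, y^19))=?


Basis: x^i*y^j, i<15, j<19
15*19=285


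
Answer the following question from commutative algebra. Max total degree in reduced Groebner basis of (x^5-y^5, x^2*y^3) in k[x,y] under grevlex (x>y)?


LT(f1)=x^5, LT(f2)=x^2y^3, lcm=x^5y^3
S(f1,f2) = y^3*f1 - x^3*f2 = -y^8
Reduced GB = {f1, f2, y^8}; degrees 5, 5, 8
Max = 8


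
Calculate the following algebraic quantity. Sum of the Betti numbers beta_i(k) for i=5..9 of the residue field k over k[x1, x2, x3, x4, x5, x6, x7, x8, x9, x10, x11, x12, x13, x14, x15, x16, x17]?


Koszul resolution: beta_i(k)=C(n,i), n=17
C(17,5)=6188, C(17,6)=12376, C(17,7)=19448, C(17,8)=24310, C(17,9)=24310
Sum=86632


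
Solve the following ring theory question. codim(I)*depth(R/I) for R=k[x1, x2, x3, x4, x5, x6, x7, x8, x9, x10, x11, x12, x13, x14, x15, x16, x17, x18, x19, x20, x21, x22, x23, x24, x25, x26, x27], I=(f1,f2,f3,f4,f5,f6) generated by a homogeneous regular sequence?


codim=6, depth=dim(R/I)=27-6=21
Product=6*21=126


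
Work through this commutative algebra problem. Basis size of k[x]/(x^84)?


Basis: 1,x,...,x^83
dim=84


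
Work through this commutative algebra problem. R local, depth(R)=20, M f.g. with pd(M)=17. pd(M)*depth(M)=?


pd+depth=20
depth=20-17=3
pd*depth=17*3=51


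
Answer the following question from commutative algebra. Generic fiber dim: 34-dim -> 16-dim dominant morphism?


dim(fiber)=dim(X)-dim(Y)=34-16=18


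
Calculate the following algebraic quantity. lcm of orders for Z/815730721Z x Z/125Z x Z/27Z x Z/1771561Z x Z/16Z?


Exponent = lcm of the cyclic orders; pairwise coprime => product.
13^8*5^3*3^3*11^6*2^4=815730721*125*27*1771561*16=78036303518575974000


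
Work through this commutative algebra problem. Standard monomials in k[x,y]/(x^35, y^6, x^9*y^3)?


k[x,y]/I, I = (x^35, y^6, x^9*y^3)
Rect: 35x6=210. Corner: (35-9)x(6-3)=78.
dim = 210-78 = 132


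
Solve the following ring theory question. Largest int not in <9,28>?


gcd(9,28)=1 => F=ab-a-b=9*28-9-28=252-37=215


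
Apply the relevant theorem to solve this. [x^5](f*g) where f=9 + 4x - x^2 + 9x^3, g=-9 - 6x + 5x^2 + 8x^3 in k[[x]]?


[x^5] = sum a_i*b_j, i+j=5
  -1*8=-8
  9*5=45
Sum=37


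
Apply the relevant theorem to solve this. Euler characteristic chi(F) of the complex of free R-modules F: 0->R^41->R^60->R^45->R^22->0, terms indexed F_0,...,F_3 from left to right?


chi = sum (-1)^i * rank:
(-1)^0*41=41
(-1)^1*60=-60
(-1)^2*45=45
(-1)^3*22=-22
chi=4


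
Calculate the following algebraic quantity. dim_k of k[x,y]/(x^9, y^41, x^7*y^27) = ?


k[x,y]/I, I = (x^9, y^41, x^7*y^27)
Rect: 9x41=369. Corner: (9-7)x(41-27)=28.
dim = 369-28 = 341


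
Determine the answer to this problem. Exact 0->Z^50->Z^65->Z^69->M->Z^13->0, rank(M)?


Alt sum=0:
(-1)^0*50 + (-1)^1*65 + (-1)^2*69 + (-1)^3*? + (-1)^4*13=0
rank(M)=67


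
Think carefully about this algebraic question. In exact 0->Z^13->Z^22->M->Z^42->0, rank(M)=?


Alt sum=0:
(-1)^0*13 + (-1)^1*22 + (-1)^2*? + (-1)^3*42=0
rank(M)=51


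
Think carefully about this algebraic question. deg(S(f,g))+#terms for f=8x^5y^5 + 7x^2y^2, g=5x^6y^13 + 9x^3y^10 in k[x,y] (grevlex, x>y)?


LT(f)=8x^5y^5, LT(g)=5x^6y^13
lcm(LM)=x^6y^13
S(f,g) (scaled by 40 to clear denominators) = 5xy^8*f - 8*g = -37x^3y^10
1 terms, deg 13.
13+1=14


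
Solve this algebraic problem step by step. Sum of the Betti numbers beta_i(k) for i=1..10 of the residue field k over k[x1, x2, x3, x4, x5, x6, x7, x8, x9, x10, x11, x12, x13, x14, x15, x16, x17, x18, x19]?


Koszul resolution: beta_i(k)=C(n,i), n=19
C(19,1)=19, C(19,2)=171, C(19,3)=969, C(19,4)=3876, C(19,5)=11628, C(19,6)=27132, C(19,7)=50388, C(19,8)=75582, C(19,9)=92378, C(19,10)=92378
Sum=354521


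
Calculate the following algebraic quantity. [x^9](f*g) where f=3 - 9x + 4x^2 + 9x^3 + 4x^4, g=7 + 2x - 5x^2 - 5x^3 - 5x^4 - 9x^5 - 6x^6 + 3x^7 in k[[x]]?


[x^9] = sum a_i*b_j, i+j=9
  4*3=12
  9*-6=-54
  4*-9=-36
Sum=-78


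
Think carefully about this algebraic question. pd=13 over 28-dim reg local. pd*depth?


pd+depth=28
depth=28-13=15
pd*depth=13*15=195


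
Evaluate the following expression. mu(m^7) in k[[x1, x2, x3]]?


C(n+d-1,d)=C(9,7)=36


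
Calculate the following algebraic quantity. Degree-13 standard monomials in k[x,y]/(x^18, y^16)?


k[x,y], I = (x^18, y^16), d = 13
Need i < 18 and d-i < 16.
Range: 0 <= i <= 13.
H(13) = 14


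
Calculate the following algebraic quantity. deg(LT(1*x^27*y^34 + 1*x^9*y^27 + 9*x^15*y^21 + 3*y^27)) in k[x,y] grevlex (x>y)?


LT: 1*x^27*y^34
deg_x=27, deg_y=34
Total=27+34=61


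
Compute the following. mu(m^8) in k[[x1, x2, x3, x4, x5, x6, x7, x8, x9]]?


C(n+d-1,d)=C(16,8)=12870


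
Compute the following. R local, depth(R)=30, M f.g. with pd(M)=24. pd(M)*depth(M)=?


pd+depth=30
depth=30-24=6
pd*depth=24*6=144


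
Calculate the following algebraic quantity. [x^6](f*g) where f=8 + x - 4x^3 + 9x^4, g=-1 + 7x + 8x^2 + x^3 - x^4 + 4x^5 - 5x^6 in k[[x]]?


[x^6] = sum a_i*b_j, i+j=6
  8*-5=-40
  1*4=4
  -4*1=-4
  9*8=72
Sum=32


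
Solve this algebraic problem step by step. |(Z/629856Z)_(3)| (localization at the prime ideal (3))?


3-primary part: 629856=3^9*32
Size=3^9=19683


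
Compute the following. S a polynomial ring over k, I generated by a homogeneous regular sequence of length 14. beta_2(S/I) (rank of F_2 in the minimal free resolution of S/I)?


Regular sequence => Koszul complex is the minimal free resolution.
Syz_1 minimally generated by Koszul relations f_i*e_j - f_j*e_i (i<j): mu(Syz_1) = beta_2 = C(m,2) = m(m-1)/2
m=14
14*13/2 = 91


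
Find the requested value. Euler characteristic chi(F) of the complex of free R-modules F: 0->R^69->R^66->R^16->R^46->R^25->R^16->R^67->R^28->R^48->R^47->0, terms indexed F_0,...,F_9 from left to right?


chi = sum (-1)^i * rank:
(-1)^0*69=69
(-1)^1*66=-66
(-1)^2*16=16
(-1)^3*46=-46
(-1)^4*25=25
(-1)^5*16=-16
(-1)^6*67=67
(-1)^7*28=-28
(-1)^8*48=48
(-1)^9*47=-47
chi=22


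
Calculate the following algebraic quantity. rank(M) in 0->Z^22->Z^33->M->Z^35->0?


Alt sum=0:
(-1)^0*22 + (-1)^1*33 + (-1)^2*? + (-1)^3*35=0
rank(M)=46


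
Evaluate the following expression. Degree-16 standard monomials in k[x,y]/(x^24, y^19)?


k[x,y], I = (x^24, y^19), d = 16
Need i < 24 and d-i < 19.
Range: 0 <= i <= 16.
H(16) = 17


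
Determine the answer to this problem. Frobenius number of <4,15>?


gcd(4,15)=1 => F=ab-a-b=4*15-4-15=60-19=41


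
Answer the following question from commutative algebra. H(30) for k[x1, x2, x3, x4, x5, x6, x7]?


C(d+n-1,n-1)=C(36,6)=1947792


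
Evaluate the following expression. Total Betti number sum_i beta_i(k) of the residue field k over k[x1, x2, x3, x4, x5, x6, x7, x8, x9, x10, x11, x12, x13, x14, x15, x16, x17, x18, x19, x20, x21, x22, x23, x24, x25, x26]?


Koszul resolution: beta_i(k)=C(n,i), n=26
sum_i C(26,i) = 2^26 = 67108864


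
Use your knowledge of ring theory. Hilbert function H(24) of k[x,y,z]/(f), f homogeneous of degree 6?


C(26,2)-C(20,2)=325-190=135


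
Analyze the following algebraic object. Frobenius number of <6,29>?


gcd(6,29)=1 => F=ab-a-b=6*29-6-29=174-35=139


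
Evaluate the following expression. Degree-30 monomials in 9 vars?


C(d+n-1,n-1)=C(38,8)=48903492


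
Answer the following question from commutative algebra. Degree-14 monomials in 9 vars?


C(d+n-1,n-1)=C(22,8)=319770


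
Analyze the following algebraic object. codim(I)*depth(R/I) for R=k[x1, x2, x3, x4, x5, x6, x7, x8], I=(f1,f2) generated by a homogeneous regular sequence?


codim=2, depth=dim(R/I)=8-2=6
Product=2*6=12


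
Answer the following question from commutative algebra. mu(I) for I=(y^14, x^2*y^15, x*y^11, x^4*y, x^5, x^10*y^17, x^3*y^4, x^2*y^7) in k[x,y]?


Remove redundant (divisible by others).
x^2*y^15 redundant.
x^10*y^17 redundant.
Min: x^5, x^4*y, x^3*y^4, x^2*y^7, x*y^11, y^14
Count=6


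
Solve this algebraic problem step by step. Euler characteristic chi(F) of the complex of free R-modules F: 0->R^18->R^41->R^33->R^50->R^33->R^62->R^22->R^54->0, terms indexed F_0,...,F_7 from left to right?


chi = sum (-1)^i * rank:
(-1)^0*18=18
(-1)^1*41=-41
(-1)^2*33=33
(-1)^3*50=-50
(-1)^4*33=33
(-1)^5*62=-62
(-1)^6*22=22
(-1)^7*54=-54
chi=-101


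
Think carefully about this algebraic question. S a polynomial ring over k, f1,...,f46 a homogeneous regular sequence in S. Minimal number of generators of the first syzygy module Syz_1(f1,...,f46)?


Regular sequence => Koszul complex is the minimal free resolution.
Syz_1 minimally generated by Koszul relations f_i*e_j - f_j*e_i (i<j): mu(Syz_1) = beta_2 = C(m,2) = m(m-1)/2
m=46
46*45/2 = 1035


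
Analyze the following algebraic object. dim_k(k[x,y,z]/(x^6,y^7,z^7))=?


Basis: x^iy^jz^k, i<6,j<7,k<7
6*7*7=294


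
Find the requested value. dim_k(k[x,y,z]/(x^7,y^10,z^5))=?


Basis: x^iy^jz^k, i<7,j<10,k<5
7*10*5=350


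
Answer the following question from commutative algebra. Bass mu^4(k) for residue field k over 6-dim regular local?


C(n,i)=C(6,4)=15


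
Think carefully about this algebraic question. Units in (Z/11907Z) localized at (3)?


Local ring = Z/243Z.
phi(243) = 3^4*(3-1) = 162


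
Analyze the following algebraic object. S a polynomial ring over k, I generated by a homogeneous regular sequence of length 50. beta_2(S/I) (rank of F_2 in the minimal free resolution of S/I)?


Regular sequence => Koszul complex is the minimal free resolution.
Syz_1 minimally generated by Koszul relations f_i*e_j - f_j*e_i (i<j): mu(Syz_1) = beta_2 = C(m,2) = m(m-1)/2
m=50
50*49/2 = 1225


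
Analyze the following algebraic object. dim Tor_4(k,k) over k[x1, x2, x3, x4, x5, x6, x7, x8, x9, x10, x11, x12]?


Koszul: C(n,i)=C(12,4)=495


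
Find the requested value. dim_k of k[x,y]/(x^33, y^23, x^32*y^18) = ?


k[x,y]/I, I = (x^33, y^23, x^32*y^18)
Rect: 33x23=759. Corner: (33-32)x(23-18)=5.
dim = 759-5 = 754


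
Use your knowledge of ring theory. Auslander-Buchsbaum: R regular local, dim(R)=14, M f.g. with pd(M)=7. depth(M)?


pd+depth=depth(R)=14
depth=14-7=7


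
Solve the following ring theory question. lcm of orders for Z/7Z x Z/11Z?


Exponent = lcm of the cyclic orders; pairwise coprime => product.
7^1*11^1=7*11=77


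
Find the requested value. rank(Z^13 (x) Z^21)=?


rank(M(x)N) = rank(M)*rank(N)
13*21 = 273


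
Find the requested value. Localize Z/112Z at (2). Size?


2-primary part: 112=2^4*7
Size=2^4=16


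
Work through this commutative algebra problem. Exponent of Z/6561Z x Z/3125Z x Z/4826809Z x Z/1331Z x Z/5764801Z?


Exponent = lcm of the cyclic orders; pairwise coprime => product.
3^8*5^5*13^6*11^3*7^8=6561*3125*4826809*1331*5764801=759350964429010763184375


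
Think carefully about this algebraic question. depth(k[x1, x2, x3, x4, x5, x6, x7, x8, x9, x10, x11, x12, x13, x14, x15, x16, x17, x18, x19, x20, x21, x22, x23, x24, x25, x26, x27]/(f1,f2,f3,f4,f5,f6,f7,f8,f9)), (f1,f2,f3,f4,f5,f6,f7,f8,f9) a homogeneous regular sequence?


depth(R)=27
depth(R/I)=27-9=18


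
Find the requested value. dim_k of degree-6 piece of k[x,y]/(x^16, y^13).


k[x,y], I = (x^16, y^13), d = 6
Need i < 16 and d-i < 13.
Range: 0 <= i <= 6.
H(6) = 7


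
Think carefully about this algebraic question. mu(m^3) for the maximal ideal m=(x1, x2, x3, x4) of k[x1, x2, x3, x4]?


Graded Nakayama: mu(m^d) = dim_k (m^d/m^(d+1)) = #degree-3 monomials in 4 vars
C(n+d-1,d)=C(6,3)=20


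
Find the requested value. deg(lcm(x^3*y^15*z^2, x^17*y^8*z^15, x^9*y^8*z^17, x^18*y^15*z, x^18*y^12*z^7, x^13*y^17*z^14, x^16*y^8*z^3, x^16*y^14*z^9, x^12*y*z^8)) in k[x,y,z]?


lcm = componentwise max:
x: max(3,17,9,18,18,13,16,16,12)=18
y: max(15,8,8,15,12,17,8,14,1)=17
z: max(2,15,17,1,7,14,3,9,8)=17
Total=18+17+17=52


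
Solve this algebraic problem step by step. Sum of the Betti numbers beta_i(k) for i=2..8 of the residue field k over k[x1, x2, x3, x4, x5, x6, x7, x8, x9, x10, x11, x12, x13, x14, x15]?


Koszul resolution: beta_i(k)=C(n,i), n=15
C(15,2)=105, C(15,3)=455, C(15,4)=1365, C(15,5)=3003, C(15,6)=5005, C(15,7)=6435, C(15,8)=6435
Sum=22803


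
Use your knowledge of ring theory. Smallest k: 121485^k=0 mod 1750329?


121485^k mod 1750329:
k=1: 121485
k=2: 1581426
k=3: 1676241
k=4: 1361367
k=5: 583443
k=6: 0
First zero at k = 6


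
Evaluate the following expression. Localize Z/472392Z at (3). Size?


3-primary part: 472392=3^10*8
Size=3^10=59049


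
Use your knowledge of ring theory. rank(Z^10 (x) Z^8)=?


rank(M(x)N) = rank(M)*rank(N)
10*8 = 80


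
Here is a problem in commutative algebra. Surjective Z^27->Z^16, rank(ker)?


rank(ker) = 27-16 = 11


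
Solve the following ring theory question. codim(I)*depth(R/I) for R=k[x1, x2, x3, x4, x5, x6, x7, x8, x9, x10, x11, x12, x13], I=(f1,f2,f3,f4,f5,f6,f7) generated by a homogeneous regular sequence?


codim=7, depth=dim(R/I)=13-7=6
Product=7*6=42


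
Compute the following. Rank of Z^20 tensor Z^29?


rank(M(x)N) = rank(M)*rank(N)
20*29 = 580


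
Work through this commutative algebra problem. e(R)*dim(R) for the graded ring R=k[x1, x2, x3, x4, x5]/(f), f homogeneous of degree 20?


e(R)=deg(f)=20, dim(R)=5-1=4
e*dim=20*4=80


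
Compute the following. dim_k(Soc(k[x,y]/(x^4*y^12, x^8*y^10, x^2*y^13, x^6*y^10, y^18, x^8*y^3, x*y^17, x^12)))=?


Socle = ann(m) = span of standard monomials u with x*u, y*u in I (staircase corners).
Redundant generators: x^8*y^10
Minimal generators: x^12, x^8*y^3, x^6*y^10, x^4*y^12, x^2*y^13, x*y^17, y^18
Corners: y^17, xy^16, x^3y^12, x^5y^11, x^7y^9, x^11y^2
Socle dim=6


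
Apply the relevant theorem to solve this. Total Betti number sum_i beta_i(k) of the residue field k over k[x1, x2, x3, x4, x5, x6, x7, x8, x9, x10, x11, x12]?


Koszul resolution: beta_i(k)=C(n,i), n=12
sum_i C(12,i) = 2^12 = 4096


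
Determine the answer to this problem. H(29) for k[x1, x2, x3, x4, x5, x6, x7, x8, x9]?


C(d+n-1,n-1)=C(37,8)=38608020


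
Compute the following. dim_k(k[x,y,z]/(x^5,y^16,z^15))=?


Basis: x^iy^jz^k, i<5,j<16,k<15
5*16*15=1200


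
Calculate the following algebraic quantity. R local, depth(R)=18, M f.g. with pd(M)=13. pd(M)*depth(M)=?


pd+depth=18
depth=18-13=5
pd*depth=13*5=65


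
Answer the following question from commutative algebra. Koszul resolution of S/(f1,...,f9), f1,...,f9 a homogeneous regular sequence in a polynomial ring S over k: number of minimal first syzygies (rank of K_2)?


Regular sequence => Koszul complex is the minimal free resolution.
Syz_1 minimally generated by Koszul relations f_i*e_j - f_j*e_i (i<j): mu(Syz_1) = beta_2 = C(m,2) = m(m-1)/2
m=9
9*8/2 = 36


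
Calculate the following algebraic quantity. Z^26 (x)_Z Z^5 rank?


rank(M(x)N) = rank(M)*rank(N)
26*5 = 130


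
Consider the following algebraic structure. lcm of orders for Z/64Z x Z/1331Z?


Exponent = lcm of the cyclic orders; pairwise coprime => product.
2^6*11^3=64*1331=85184


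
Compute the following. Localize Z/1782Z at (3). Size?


3-primary part: 1782=3^4*22
Size=3^4=81


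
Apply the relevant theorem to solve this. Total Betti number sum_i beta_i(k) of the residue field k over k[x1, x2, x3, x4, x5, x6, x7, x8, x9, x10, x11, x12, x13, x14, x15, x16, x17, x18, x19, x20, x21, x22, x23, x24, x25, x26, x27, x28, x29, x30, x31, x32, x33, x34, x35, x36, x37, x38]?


Koszul resolution: beta_i(k)=C(n,i), n=38
sum_i C(38,i) = 2^38 = 274877906944


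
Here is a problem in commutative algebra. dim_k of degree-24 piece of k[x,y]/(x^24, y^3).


k[x,y], I = (x^24, y^3), d = 24
Need i < 24 and d-i < 3.
Range: 22 <= i <= 23.
H(24) = 2


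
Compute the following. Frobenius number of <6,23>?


gcd(6,23)=1 => F=ab-a-b=6*23-6-23=138-29=109


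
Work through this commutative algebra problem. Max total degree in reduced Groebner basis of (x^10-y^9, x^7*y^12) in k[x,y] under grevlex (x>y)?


LT(f1)=x^10, LT(f2)=x^7y^12, lcm=x^10y^12
S(f1,f2) = y^12*f1 - x^3*f2 = -y^21
Reduced GB = {f1, f2, y^21}; degrees 10, 19, 21
Max = 21


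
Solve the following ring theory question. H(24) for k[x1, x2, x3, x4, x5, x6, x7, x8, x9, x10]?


C(d+n-1,n-1)=C(33,9)=38567100


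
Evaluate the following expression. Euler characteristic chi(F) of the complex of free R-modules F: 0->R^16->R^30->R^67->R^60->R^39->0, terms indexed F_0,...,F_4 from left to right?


chi = sum (-1)^i * rank:
(-1)^0*16=16
(-1)^1*30=-30
(-1)^2*67=67
(-1)^3*60=-60
(-1)^4*39=39
chi=32


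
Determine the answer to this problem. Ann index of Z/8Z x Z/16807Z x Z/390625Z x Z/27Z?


Exponent = lcm of the cyclic orders; pairwise coprime => product.
2^3*7^5*5^8*3^3=8*16807*390625*27=1418090625000


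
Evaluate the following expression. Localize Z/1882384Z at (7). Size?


7-primary part: 1882384=7^6*16
Size=7^6=117649


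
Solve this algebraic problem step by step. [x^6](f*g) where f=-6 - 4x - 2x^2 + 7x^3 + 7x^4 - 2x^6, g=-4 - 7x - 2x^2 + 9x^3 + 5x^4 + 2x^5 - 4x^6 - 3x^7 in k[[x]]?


[x^6] = sum a_i*b_j, i+j=6
  -6*-4=24
  -4*2=-8
  -2*5=-10
  7*9=63
  7*-2=-14
  -2*-4=8
Sum=63


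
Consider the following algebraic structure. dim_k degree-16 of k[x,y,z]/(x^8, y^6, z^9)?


Need i<8, j<6, k<9 with i+j+k=16.
For each i, j ranges over max(0,16-i-8)..min(5,16-i):
  i=0: j in [8,5] -> 0
  i=1: j in [7,5] -> 0
  i=2: j in [6,5] -> 0
  i=3: j in [5,5] -> 1
  i=4: j in [4,5] -> 2
  i=5: j in [3,5] -> 3
  i=6: j in [2,5] -> 4
  i=7: j in [1,5] -> 5
H(16) = 0+0+0+1+2+3+4+5 = 15


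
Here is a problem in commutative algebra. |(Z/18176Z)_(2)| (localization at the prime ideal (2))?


2-primary part: 18176=2^8*71
Size=2^8=256


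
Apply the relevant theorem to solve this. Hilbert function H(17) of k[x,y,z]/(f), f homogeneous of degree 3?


C(19,2)-C(16,2)=171-120=51


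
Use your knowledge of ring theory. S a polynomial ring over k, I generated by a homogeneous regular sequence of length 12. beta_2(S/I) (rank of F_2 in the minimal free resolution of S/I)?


Regular sequence => Koszul complex is the minimal free resolution.
Syz_1 minimally generated by Koszul relations f_i*e_j - f_j*e_i (i<j): mu(Syz_1) = beta_2 = C(m,2) = m(m-1)/2
m=12
12*11/2 = 66


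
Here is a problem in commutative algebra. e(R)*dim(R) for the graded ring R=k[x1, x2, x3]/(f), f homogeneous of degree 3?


e(R)=deg(f)=3, dim(R)=3-1=2
e*dim=3*2=6


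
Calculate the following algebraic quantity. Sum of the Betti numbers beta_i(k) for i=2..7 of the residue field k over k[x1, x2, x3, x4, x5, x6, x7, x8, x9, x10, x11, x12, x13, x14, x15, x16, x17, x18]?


Koszul resolution: beta_i(k)=C(n,i), n=18
C(18,2)=153, C(18,3)=816, C(18,4)=3060, C(18,5)=8568, C(18,6)=18564, C(18,7)=31824
Sum=62985


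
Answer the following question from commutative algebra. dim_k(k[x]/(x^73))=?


Basis: 1,x,...,x^72
dim=73


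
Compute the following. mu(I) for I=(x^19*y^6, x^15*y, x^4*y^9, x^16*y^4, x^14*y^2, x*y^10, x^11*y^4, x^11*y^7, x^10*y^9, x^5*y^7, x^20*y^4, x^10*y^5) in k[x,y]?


Remove redundant (divisible by others).
x^11*y^7 redundant.
x^19*y^6 redundant.
x^16*y^4 redundant.
x^20*y^4 redundant.
x^10*y^9 redundant.
Min: x^15*y, x^14*y^2, x^11*y^4, x^10*y^5, x^5*y^7, x^4*y^9, x*y^10
Count=7


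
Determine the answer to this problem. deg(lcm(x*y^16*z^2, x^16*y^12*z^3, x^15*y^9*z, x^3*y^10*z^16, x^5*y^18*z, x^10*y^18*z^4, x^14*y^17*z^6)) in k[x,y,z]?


lcm = componentwise max:
x: max(1,16,15,3,5,10,14)=16
y: max(16,12,9,10,18,18,17)=18
z: max(2,3,1,16,1,4,6)=16
Total=16+18+16=50


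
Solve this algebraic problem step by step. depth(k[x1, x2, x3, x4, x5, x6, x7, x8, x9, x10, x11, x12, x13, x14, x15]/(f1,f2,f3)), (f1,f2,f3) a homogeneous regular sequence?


depth(R)=15
depth(R/I)=15-3=12


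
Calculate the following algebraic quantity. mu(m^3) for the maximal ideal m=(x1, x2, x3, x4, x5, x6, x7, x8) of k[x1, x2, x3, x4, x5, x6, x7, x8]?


Graded Nakayama: mu(m^d) = dim_k (m^d/m^(d+1)) = #degree-3 monomials in 8 vars
C(n+d-1,d)=C(10,3)=120


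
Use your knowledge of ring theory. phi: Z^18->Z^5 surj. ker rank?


rank(ker) = 18-5 = 13


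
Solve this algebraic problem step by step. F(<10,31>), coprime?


gcd(10,31)=1 => F=ab-a-b=10*31-10-31=310-41=269


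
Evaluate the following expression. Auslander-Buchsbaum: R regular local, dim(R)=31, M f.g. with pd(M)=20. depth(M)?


pd+depth=depth(R)=31
depth=31-20=11


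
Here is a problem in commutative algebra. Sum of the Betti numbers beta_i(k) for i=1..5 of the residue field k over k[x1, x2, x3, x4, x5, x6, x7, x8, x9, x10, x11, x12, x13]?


Koszul resolution: beta_i(k)=C(n,i), n=13
C(13,1)=13, C(13,2)=78, C(13,3)=286, C(13,4)=715, C(13,5)=1287
Sum=2379


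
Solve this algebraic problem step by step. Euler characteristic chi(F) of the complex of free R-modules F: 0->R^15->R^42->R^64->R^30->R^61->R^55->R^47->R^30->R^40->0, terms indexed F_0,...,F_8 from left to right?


chi = sum (-1)^i * rank:
(-1)^0*15=15
(-1)^1*42=-42
(-1)^2*64=64
(-1)^3*30=-30
(-1)^4*61=61
(-1)^5*55=-55
(-1)^6*47=47
(-1)^7*30=-30
(-1)^8*40=40
chi=70


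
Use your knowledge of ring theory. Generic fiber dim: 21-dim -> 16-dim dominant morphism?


dim(fiber)=dim(X)-dim(Y)=21-16=5


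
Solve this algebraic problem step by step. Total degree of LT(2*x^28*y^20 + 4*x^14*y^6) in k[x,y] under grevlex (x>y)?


LT: 2*x^28*y^20
deg_x=28, deg_y=20
Total=28+20=48


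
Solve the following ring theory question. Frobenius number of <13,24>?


gcd(13,24)=1 => F=ab-a-b=13*24-13-24=312-37=275


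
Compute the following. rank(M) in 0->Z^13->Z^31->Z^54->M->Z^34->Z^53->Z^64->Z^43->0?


Alt sum=0:
(-1)^0*13 + (-1)^1*31 + (-1)^2*54 + (-1)^3*? + (-1)^4*34 + (-1)^5*53 + (-1)^6*64 + (-1)^7*43=0
rank(M)=38


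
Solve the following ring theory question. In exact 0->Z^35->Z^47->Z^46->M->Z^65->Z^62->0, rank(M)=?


Alt sum=0:
(-1)^0*35 + (-1)^1*47 + (-1)^2*46 + (-1)^3*? + (-1)^4*65 + (-1)^5*62=0
rank(M)=37


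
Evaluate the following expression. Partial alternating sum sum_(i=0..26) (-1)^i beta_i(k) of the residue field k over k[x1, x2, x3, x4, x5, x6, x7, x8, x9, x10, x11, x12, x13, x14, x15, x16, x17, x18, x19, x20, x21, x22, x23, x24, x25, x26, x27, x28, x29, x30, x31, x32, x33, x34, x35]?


Koszul resolution: beta_i(k)=C(n,i), n=35
sum_(i=0..p) (-1)^i C(n,i) = (-1)^p C(n-1,p)
(-1)^26*C(34,26) = (-1)^26*18156204 = 18156204


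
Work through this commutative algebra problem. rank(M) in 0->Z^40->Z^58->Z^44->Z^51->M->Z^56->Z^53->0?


Alt sum=0:
(-1)^0*40 + (-1)^1*58 + (-1)^2*44 + (-1)^3*51 + (-1)^4*? + (-1)^5*56 + (-1)^6*53=0
rank(M)=28


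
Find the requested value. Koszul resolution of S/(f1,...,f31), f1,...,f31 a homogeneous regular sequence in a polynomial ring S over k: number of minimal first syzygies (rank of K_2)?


Regular sequence => Koszul complex is the minimal free resolution.
Syz_1 minimally generated by Koszul relations f_i*e_j - f_j*e_i (i<j): mu(Syz_1) = beta_2 = C(m,2) = m(m-1)/2
m=31
31*30/2 = 465


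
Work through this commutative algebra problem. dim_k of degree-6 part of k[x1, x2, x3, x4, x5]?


C(d+n-1,n-1)=C(10,4)=210


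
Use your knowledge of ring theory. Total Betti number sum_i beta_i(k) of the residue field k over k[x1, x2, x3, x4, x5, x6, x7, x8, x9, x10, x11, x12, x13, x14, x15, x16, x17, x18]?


Koszul resolution: beta_i(k)=C(n,i), n=18
sum_i C(18,i) = 2^18 = 262144


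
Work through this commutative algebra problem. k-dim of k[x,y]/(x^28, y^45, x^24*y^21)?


k[x,y]/I, I = (x^28, y^45, x^24*y^21)
Rect: 28x45=1260. Corner: (28-24)x(45-21)=96.
dim = 1260-96 = 1164


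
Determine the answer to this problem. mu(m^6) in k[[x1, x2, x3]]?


C(n+d-1,d)=C(8,6)=28


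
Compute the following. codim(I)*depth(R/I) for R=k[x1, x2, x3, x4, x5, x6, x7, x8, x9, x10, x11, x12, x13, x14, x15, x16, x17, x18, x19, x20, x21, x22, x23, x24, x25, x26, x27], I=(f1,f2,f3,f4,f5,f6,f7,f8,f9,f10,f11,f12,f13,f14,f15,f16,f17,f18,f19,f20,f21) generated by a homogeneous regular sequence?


codim=21, depth=dim(R/I)=27-21=6
Product=21*6=126


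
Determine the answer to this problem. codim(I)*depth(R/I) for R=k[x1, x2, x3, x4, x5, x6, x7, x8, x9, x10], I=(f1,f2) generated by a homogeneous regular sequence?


codim=2, depth=dim(R/I)=10-2=8
Product=2*8=16


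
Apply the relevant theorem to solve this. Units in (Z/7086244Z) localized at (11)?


Local ring = Z/1771561Z.
phi(1771561) = 11^5*(11-1) = 1610510


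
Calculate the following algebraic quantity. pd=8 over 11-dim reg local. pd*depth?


pd+depth=11
depth=11-8=3
pd*depth=8*3=24


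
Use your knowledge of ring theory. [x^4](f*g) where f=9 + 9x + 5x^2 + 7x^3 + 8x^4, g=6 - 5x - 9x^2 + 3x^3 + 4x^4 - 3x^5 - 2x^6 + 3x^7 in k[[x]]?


[x^4] = sum a_i*b_j, i+j=4
  9*4=36
  9*3=27
  5*-9=-45
  7*-5=-35
  8*6=48
Sum=31


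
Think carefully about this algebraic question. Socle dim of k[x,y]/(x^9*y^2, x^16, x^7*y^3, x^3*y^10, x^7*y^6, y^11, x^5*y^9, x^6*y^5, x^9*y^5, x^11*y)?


Socle = ann(m) = span of standard monomials u with x*u, y*u in I (staircase corners).
Redundant generators: x^7*y^6, x^9*y^5
Minimal generators: x^16, x^11*y, x^9*y^2, x^7*y^3, x^6*y^5, x^5*y^9, x^3*y^10, y^11
Corners: x^2y^10, x^4y^9, x^5y^8, x^6y^4, x^8y^2, x^10y, x^15
Socle dim=7


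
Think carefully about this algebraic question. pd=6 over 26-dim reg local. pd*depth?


pd+depth=26
depth=26-6=20
pd*depth=6*20=120


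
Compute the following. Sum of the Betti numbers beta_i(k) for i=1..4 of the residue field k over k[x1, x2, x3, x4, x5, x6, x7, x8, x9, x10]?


Koszul resolution: beta_i(k)=C(n,i), n=10
C(10,1)=10, C(10,2)=45, C(10,3)=120, C(10,4)=210
Sum=385


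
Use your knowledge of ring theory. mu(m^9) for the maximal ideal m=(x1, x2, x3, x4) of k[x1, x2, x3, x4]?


Graded Nakayama: mu(m^d) = dim_k (m^d/m^(d+1)) = #degree-9 monomials in 4 vars
C(n+d-1,d)=C(12,9)=220


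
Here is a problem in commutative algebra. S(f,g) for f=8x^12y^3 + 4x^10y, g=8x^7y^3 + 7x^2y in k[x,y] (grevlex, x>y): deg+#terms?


LT(f)=8x^12y^3, LT(g)=8x^7y^3
lcm(LM)=x^12y^3
S(f,g) (scaled by 64 to clear denominators) = 8*f - 8x^5*g = 32x^10y - 56x^7y
2 terms, deg 11.
11+2=13


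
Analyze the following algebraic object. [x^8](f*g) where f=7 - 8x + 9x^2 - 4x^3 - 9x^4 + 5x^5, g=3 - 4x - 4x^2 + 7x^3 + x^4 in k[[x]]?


[x^8] = sum a_i*b_j, i+j=8
  -9*1=-9
  5*7=35
Sum=26


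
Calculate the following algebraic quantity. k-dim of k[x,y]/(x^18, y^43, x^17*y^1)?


k[x,y]/I, I = (x^18, y^43, x^17*y^1)
Rect: 18x43=774. Corner: (18-17)x(43-1)=42.
dim = 774-42 = 732


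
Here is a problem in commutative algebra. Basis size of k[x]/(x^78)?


Basis: 1,x,...,x^77
dim=78


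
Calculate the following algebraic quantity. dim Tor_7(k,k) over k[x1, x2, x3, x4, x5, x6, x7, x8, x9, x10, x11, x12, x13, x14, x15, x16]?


Koszul: C(n,i)=C(16,7)=11440


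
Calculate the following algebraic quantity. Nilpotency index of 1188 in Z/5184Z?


1188^k mod 5184:
k=1: 1188
k=2: 1296
k=3: 0
First zero at k = 3


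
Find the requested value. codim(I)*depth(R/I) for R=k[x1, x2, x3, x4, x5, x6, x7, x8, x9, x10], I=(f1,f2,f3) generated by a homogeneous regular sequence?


codim=3, depth=dim(R/I)=10-3=7
Product=3*7=21


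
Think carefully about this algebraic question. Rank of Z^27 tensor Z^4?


rank(M(x)N) = rank(M)*rank(N)
27*4 = 108


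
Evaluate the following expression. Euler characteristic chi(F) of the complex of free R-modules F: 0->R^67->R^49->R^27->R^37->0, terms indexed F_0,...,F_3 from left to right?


chi = sum (-1)^i * rank:
(-1)^0*67=67
(-1)^1*49=-49
(-1)^2*27=27
(-1)^3*37=-37
chi=8


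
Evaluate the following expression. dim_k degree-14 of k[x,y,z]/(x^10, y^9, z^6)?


Need i<10, j<9, k<6 with i+j+k=14.
For each i, j ranges over max(0,14-i-5)..min(8,14-i):
  i=0: j in [9,8] -> 0
  i=1: j in [8,8] -> 1
  i=2: j in [7,8] -> 2
  i=3: j in [6,8] -> 3
  i=4: j in [5,8] -> 4
  i=5: j in [4,8] -> 5
  i=6: j in [3,8] -> 6
  i=7: j in [2,7] -> 6
  i=8: j in [1,6] -> 6
  i=9: j in [0,5] -> 6
H(14) = 0+1+2+3+4+5+6+6+6+6 = 39


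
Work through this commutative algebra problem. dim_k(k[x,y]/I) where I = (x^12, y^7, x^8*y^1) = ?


k[x,y]/I, I = (x^12, y^7, x^8*y^1)
Rect: 12x7=84. Corner: (12-8)x(7-1)=24.
dim = 84-24 = 60


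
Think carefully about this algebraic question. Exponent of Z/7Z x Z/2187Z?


Exponent = lcm of the cyclic orders; pairwise coprime => product.
7^1*3^7=7*2187=15309


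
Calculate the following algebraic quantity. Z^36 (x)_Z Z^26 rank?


rank(M(x)N) = rank(M)*rank(N)
36*26 = 936


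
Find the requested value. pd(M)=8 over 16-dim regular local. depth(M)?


pd+depth=depth(R)=16
depth=16-8=8


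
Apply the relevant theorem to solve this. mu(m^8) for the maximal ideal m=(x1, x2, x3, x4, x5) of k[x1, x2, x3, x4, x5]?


Graded Nakayama: mu(m^d) = dim_k (m^d/m^(d+1)) = #degree-8 monomials in 5 vars
C(n+d-1,d)=C(12,8)=495


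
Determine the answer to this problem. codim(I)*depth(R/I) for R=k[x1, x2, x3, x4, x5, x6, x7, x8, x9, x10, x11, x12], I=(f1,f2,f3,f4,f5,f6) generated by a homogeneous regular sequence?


codim=6, depth=dim(R/I)=12-6=6
Product=6*6=36


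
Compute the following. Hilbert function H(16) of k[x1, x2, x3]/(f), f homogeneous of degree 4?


C(18,2)-C(14,2)=153-91=62


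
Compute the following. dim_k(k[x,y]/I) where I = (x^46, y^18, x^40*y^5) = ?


k[x,y]/I, I = (x^46, y^18, x^40*y^5)
Rect: 46x18=828. Corner: (46-40)x(18-5)=78.
dim = 828-78 = 750


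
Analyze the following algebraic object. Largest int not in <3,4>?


gcd(3,4)=1 => F=ab-a-b=3*4-3-4=12-7=5


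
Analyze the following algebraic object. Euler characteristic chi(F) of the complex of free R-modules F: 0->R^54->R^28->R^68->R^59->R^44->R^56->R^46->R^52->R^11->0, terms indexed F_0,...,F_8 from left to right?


chi = sum (-1)^i * rank:
(-1)^0*54=54
(-1)^1*28=-28
(-1)^2*68=68
(-1)^3*59=-59
(-1)^4*44=44
(-1)^5*56=-56
(-1)^6*46=46
(-1)^7*52=-52
(-1)^8*11=11
chi=28


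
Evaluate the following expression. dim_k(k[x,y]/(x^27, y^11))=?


Basis: x^i*y^j, i<27, j<11
27*11=297


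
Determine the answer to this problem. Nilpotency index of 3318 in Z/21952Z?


3318^k mod 21952:
k=1: 3318
k=2: 11172
k=3: 13720
k=4: 16464
k=5: 10976
k=6: 0
First zero at k = 6


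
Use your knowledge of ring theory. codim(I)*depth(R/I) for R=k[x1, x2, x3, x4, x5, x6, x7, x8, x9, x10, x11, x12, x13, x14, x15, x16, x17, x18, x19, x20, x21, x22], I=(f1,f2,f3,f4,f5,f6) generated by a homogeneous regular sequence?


codim=6, depth=dim(R/I)=22-6=16
Product=6*16=96


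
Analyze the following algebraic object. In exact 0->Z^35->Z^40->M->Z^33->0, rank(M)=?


Alt sum=0:
(-1)^0*35 + (-1)^1*40 + (-1)^2*? + (-1)^3*33=0
rank(M)=38


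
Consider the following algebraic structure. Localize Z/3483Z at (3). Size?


3-primary part: 3483=3^4*43
Size=3^4=81


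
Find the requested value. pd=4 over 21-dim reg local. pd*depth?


pd+depth=21
depth=21-4=17
pd*depth=4*17=68


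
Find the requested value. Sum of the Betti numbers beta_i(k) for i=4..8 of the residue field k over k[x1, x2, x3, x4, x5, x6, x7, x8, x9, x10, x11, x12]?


Koszul resolution: beta_i(k)=C(n,i), n=12
C(12,4)=495, C(12,5)=792, C(12,6)=924, C(12,7)=792, C(12,8)=495
Sum=3498


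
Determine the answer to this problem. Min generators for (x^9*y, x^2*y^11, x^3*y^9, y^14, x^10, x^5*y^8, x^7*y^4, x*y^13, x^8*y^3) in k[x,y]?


Remove redundant (divisible by others).
Min: x^10, x^9*y, x^8*y^3, x^7*y^4, x^5*y^8, x^3*y^9, x^2*y^11, x*y^13, y^14
Count=9


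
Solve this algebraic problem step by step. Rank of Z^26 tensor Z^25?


rank(M(x)N) = rank(M)*rank(N)
26*25 = 650


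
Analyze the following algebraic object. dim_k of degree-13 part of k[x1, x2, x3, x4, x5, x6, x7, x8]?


C(d+n-1,n-1)=C(20,7)=77520
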